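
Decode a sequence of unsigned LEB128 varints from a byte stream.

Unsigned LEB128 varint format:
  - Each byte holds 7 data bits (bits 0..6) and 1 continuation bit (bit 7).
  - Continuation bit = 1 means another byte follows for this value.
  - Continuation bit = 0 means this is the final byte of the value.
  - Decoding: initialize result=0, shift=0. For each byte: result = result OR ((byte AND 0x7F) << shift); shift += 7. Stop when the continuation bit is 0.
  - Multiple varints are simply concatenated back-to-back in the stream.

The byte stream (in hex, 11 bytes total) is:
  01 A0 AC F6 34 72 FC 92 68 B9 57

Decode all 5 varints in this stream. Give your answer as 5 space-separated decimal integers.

Answer: 1 110990880 114 1706364 11193

Derivation:
  byte[0]=0x01 cont=0 payload=0x01=1: acc |= 1<<0 -> acc=1 shift=7 [end]
Varint 1: bytes[0:1] = 01 -> value 1 (1 byte(s))
  byte[1]=0xA0 cont=1 payload=0x20=32: acc |= 32<<0 -> acc=32 shift=7
  byte[2]=0xAC cont=1 payload=0x2C=44: acc |= 44<<7 -> acc=5664 shift=14
  byte[3]=0xF6 cont=1 payload=0x76=118: acc |= 118<<14 -> acc=1938976 shift=21
  byte[4]=0x34 cont=0 payload=0x34=52: acc |= 52<<21 -> acc=110990880 shift=28 [end]
Varint 2: bytes[1:5] = A0 AC F6 34 -> value 110990880 (4 byte(s))
  byte[5]=0x72 cont=0 payload=0x72=114: acc |= 114<<0 -> acc=114 shift=7 [end]
Varint 3: bytes[5:6] = 72 -> value 114 (1 byte(s))
  byte[6]=0xFC cont=1 payload=0x7C=124: acc |= 124<<0 -> acc=124 shift=7
  byte[7]=0x92 cont=1 payload=0x12=18: acc |= 18<<7 -> acc=2428 shift=14
  byte[8]=0x68 cont=0 payload=0x68=104: acc |= 104<<14 -> acc=1706364 shift=21 [end]
Varint 4: bytes[6:9] = FC 92 68 -> value 1706364 (3 byte(s))
  byte[9]=0xB9 cont=1 payload=0x39=57: acc |= 57<<0 -> acc=57 shift=7
  byte[10]=0x57 cont=0 payload=0x57=87: acc |= 87<<7 -> acc=11193 shift=14 [end]
Varint 5: bytes[9:11] = B9 57 -> value 11193 (2 byte(s))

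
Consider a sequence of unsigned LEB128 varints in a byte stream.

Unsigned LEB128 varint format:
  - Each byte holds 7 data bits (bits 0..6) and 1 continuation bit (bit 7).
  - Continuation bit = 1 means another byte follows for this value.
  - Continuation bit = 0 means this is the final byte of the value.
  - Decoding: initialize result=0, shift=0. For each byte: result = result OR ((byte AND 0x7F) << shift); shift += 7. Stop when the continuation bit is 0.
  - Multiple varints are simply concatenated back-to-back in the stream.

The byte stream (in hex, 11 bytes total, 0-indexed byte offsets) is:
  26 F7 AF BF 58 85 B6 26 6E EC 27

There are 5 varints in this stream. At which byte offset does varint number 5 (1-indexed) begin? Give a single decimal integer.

Answer: 9

Derivation:
  byte[0]=0x26 cont=0 payload=0x26=38: acc |= 38<<0 -> acc=38 shift=7 [end]
Varint 1: bytes[0:1] = 26 -> value 38 (1 byte(s))
  byte[1]=0xF7 cont=1 payload=0x77=119: acc |= 119<<0 -> acc=119 shift=7
  byte[2]=0xAF cont=1 payload=0x2F=47: acc |= 47<<7 -> acc=6135 shift=14
  byte[3]=0xBF cont=1 payload=0x3F=63: acc |= 63<<14 -> acc=1038327 shift=21
  byte[4]=0x58 cont=0 payload=0x58=88: acc |= 88<<21 -> acc=185587703 shift=28 [end]
Varint 2: bytes[1:5] = F7 AF BF 58 -> value 185587703 (4 byte(s))
  byte[5]=0x85 cont=1 payload=0x05=5: acc |= 5<<0 -> acc=5 shift=7
  byte[6]=0xB6 cont=1 payload=0x36=54: acc |= 54<<7 -> acc=6917 shift=14
  byte[7]=0x26 cont=0 payload=0x26=38: acc |= 38<<14 -> acc=629509 shift=21 [end]
Varint 3: bytes[5:8] = 85 B6 26 -> value 629509 (3 byte(s))
  byte[8]=0x6E cont=0 payload=0x6E=110: acc |= 110<<0 -> acc=110 shift=7 [end]
Varint 4: bytes[8:9] = 6E -> value 110 (1 byte(s))
  byte[9]=0xEC cont=1 payload=0x6C=108: acc |= 108<<0 -> acc=108 shift=7
  byte[10]=0x27 cont=0 payload=0x27=39: acc |= 39<<7 -> acc=5100 shift=14 [end]
Varint 5: bytes[9:11] = EC 27 -> value 5100 (2 byte(s))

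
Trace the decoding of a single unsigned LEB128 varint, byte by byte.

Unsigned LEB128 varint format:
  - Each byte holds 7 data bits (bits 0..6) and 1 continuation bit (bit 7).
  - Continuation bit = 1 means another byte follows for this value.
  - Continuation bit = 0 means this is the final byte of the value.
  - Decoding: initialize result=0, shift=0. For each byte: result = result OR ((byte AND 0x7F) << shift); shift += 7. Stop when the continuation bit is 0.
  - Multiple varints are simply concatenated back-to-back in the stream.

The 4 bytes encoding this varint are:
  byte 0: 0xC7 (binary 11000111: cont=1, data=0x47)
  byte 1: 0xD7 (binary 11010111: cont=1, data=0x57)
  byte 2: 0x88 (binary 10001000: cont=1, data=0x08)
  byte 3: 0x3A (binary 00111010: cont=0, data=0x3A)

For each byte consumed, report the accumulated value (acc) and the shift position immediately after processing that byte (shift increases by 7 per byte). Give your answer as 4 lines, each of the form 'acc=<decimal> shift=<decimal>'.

Answer: acc=71 shift=7
acc=11207 shift=14
acc=142279 shift=21
acc=121777095 shift=28

Derivation:
byte 0=0xC7: payload=0x47=71, contrib = 71<<0 = 71; acc -> 71, shift -> 7
byte 1=0xD7: payload=0x57=87, contrib = 87<<7 = 11136; acc -> 11207, shift -> 14
byte 2=0x88: payload=0x08=8, contrib = 8<<14 = 131072; acc -> 142279, shift -> 21
byte 3=0x3A: payload=0x3A=58, contrib = 58<<21 = 121634816; acc -> 121777095, shift -> 28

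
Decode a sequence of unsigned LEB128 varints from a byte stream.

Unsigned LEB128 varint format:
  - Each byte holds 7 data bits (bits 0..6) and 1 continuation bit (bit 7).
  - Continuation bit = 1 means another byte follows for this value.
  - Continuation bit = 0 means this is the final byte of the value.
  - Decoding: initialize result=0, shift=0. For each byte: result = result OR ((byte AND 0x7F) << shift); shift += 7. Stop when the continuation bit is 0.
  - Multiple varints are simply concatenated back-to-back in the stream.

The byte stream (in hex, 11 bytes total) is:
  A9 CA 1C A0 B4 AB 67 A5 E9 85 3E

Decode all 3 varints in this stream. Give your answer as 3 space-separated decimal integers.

  byte[0]=0xA9 cont=1 payload=0x29=41: acc |= 41<<0 -> acc=41 shift=7
  byte[1]=0xCA cont=1 payload=0x4A=74: acc |= 74<<7 -> acc=9513 shift=14
  byte[2]=0x1C cont=0 payload=0x1C=28: acc |= 28<<14 -> acc=468265 shift=21 [end]
Varint 1: bytes[0:3] = A9 CA 1C -> value 468265 (3 byte(s))
  byte[3]=0xA0 cont=1 payload=0x20=32: acc |= 32<<0 -> acc=32 shift=7
  byte[4]=0xB4 cont=1 payload=0x34=52: acc |= 52<<7 -> acc=6688 shift=14
  byte[5]=0xAB cont=1 payload=0x2B=43: acc |= 43<<14 -> acc=711200 shift=21
  byte[6]=0x67 cont=0 payload=0x67=103: acc |= 103<<21 -> acc=216717856 shift=28 [end]
Varint 2: bytes[3:7] = A0 B4 AB 67 -> value 216717856 (4 byte(s))
  byte[7]=0xA5 cont=1 payload=0x25=37: acc |= 37<<0 -> acc=37 shift=7
  byte[8]=0xE9 cont=1 payload=0x69=105: acc |= 105<<7 -> acc=13477 shift=14
  byte[9]=0x85 cont=1 payload=0x05=5: acc |= 5<<14 -> acc=95397 shift=21
  byte[10]=0x3E cont=0 payload=0x3E=62: acc |= 62<<21 -> acc=130118821 shift=28 [end]
Varint 3: bytes[7:11] = A5 E9 85 3E -> value 130118821 (4 byte(s))

Answer: 468265 216717856 130118821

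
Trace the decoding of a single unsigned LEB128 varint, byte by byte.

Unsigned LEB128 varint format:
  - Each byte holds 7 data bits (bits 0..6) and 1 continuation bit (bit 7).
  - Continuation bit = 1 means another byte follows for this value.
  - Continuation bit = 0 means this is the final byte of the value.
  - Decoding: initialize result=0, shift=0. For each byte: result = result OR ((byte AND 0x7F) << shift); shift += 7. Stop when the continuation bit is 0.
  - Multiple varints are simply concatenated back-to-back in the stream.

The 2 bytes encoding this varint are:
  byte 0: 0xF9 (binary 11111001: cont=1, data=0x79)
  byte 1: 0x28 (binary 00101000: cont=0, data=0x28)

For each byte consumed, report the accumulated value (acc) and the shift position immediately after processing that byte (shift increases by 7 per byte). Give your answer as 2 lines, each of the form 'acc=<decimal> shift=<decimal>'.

Answer: acc=121 shift=7
acc=5241 shift=14

Derivation:
byte 0=0xF9: payload=0x79=121, contrib = 121<<0 = 121; acc -> 121, shift -> 7
byte 1=0x28: payload=0x28=40, contrib = 40<<7 = 5120; acc -> 5241, shift -> 14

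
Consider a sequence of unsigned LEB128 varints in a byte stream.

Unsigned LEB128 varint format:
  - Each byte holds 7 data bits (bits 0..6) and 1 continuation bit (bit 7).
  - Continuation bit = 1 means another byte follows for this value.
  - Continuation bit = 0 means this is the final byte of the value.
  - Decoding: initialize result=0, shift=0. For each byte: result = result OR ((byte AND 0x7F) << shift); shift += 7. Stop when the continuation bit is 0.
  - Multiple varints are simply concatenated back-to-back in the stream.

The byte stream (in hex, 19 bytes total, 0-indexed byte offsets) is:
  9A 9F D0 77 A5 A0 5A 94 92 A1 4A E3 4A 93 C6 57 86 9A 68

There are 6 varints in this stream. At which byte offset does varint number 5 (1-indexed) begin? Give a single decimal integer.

  byte[0]=0x9A cont=1 payload=0x1A=26: acc |= 26<<0 -> acc=26 shift=7
  byte[1]=0x9F cont=1 payload=0x1F=31: acc |= 31<<7 -> acc=3994 shift=14
  byte[2]=0xD0 cont=1 payload=0x50=80: acc |= 80<<14 -> acc=1314714 shift=21
  byte[3]=0x77 cont=0 payload=0x77=119: acc |= 119<<21 -> acc=250875802 shift=28 [end]
Varint 1: bytes[0:4] = 9A 9F D0 77 -> value 250875802 (4 byte(s))
  byte[4]=0xA5 cont=1 payload=0x25=37: acc |= 37<<0 -> acc=37 shift=7
  byte[5]=0xA0 cont=1 payload=0x20=32: acc |= 32<<7 -> acc=4133 shift=14
  byte[6]=0x5A cont=0 payload=0x5A=90: acc |= 90<<14 -> acc=1478693 shift=21 [end]
Varint 2: bytes[4:7] = A5 A0 5A -> value 1478693 (3 byte(s))
  byte[7]=0x94 cont=1 payload=0x14=20: acc |= 20<<0 -> acc=20 shift=7
  byte[8]=0x92 cont=1 payload=0x12=18: acc |= 18<<7 -> acc=2324 shift=14
  byte[9]=0xA1 cont=1 payload=0x21=33: acc |= 33<<14 -> acc=542996 shift=21
  byte[10]=0x4A cont=0 payload=0x4A=74: acc |= 74<<21 -> acc=155732244 shift=28 [end]
Varint 3: bytes[7:11] = 94 92 A1 4A -> value 155732244 (4 byte(s))
  byte[11]=0xE3 cont=1 payload=0x63=99: acc |= 99<<0 -> acc=99 shift=7
  byte[12]=0x4A cont=0 payload=0x4A=74: acc |= 74<<7 -> acc=9571 shift=14 [end]
Varint 4: bytes[11:13] = E3 4A -> value 9571 (2 byte(s))
  byte[13]=0x93 cont=1 payload=0x13=19: acc |= 19<<0 -> acc=19 shift=7
  byte[14]=0xC6 cont=1 payload=0x46=70: acc |= 70<<7 -> acc=8979 shift=14
  byte[15]=0x57 cont=0 payload=0x57=87: acc |= 87<<14 -> acc=1434387 shift=21 [end]
Varint 5: bytes[13:16] = 93 C6 57 -> value 1434387 (3 byte(s))
  byte[16]=0x86 cont=1 payload=0x06=6: acc |= 6<<0 -> acc=6 shift=7
  byte[17]=0x9A cont=1 payload=0x1A=26: acc |= 26<<7 -> acc=3334 shift=14
  byte[18]=0x68 cont=0 payload=0x68=104: acc |= 104<<14 -> acc=1707270 shift=21 [end]
Varint 6: bytes[16:19] = 86 9A 68 -> value 1707270 (3 byte(s))

Answer: 13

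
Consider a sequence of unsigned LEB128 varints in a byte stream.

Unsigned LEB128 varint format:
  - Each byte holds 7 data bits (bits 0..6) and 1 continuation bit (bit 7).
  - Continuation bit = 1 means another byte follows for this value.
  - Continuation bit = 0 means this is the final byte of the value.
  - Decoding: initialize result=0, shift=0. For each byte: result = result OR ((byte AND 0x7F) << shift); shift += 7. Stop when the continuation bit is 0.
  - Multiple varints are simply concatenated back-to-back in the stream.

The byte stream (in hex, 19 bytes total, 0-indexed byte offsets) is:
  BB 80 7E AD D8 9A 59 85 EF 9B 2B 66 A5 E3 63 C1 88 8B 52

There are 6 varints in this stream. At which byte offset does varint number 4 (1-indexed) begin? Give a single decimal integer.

Answer: 11

Derivation:
  byte[0]=0xBB cont=1 payload=0x3B=59: acc |= 59<<0 -> acc=59 shift=7
  byte[1]=0x80 cont=1 payload=0x00=0: acc |= 0<<7 -> acc=59 shift=14
  byte[2]=0x7E cont=0 payload=0x7E=126: acc |= 126<<14 -> acc=2064443 shift=21 [end]
Varint 1: bytes[0:3] = BB 80 7E -> value 2064443 (3 byte(s))
  byte[3]=0xAD cont=1 payload=0x2D=45: acc |= 45<<0 -> acc=45 shift=7
  byte[4]=0xD8 cont=1 payload=0x58=88: acc |= 88<<7 -> acc=11309 shift=14
  byte[5]=0x9A cont=1 payload=0x1A=26: acc |= 26<<14 -> acc=437293 shift=21
  byte[6]=0x59 cont=0 payload=0x59=89: acc |= 89<<21 -> acc=187083821 shift=28 [end]
Varint 2: bytes[3:7] = AD D8 9A 59 -> value 187083821 (4 byte(s))
  byte[7]=0x85 cont=1 payload=0x05=5: acc |= 5<<0 -> acc=5 shift=7
  byte[8]=0xEF cont=1 payload=0x6F=111: acc |= 111<<7 -> acc=14213 shift=14
  byte[9]=0x9B cont=1 payload=0x1B=27: acc |= 27<<14 -> acc=456581 shift=21
  byte[10]=0x2B cont=0 payload=0x2B=43: acc |= 43<<21 -> acc=90634117 shift=28 [end]
Varint 3: bytes[7:11] = 85 EF 9B 2B -> value 90634117 (4 byte(s))
  byte[11]=0x66 cont=0 payload=0x66=102: acc |= 102<<0 -> acc=102 shift=7 [end]
Varint 4: bytes[11:12] = 66 -> value 102 (1 byte(s))
  byte[12]=0xA5 cont=1 payload=0x25=37: acc |= 37<<0 -> acc=37 shift=7
  byte[13]=0xE3 cont=1 payload=0x63=99: acc |= 99<<7 -> acc=12709 shift=14
  byte[14]=0x63 cont=0 payload=0x63=99: acc |= 99<<14 -> acc=1634725 shift=21 [end]
Varint 5: bytes[12:15] = A5 E3 63 -> value 1634725 (3 byte(s))
  byte[15]=0xC1 cont=1 payload=0x41=65: acc |= 65<<0 -> acc=65 shift=7
  byte[16]=0x88 cont=1 payload=0x08=8: acc |= 8<<7 -> acc=1089 shift=14
  byte[17]=0x8B cont=1 payload=0x0B=11: acc |= 11<<14 -> acc=181313 shift=21
  byte[18]=0x52 cont=0 payload=0x52=82: acc |= 82<<21 -> acc=172147777 shift=28 [end]
Varint 6: bytes[15:19] = C1 88 8B 52 -> value 172147777 (4 byte(s))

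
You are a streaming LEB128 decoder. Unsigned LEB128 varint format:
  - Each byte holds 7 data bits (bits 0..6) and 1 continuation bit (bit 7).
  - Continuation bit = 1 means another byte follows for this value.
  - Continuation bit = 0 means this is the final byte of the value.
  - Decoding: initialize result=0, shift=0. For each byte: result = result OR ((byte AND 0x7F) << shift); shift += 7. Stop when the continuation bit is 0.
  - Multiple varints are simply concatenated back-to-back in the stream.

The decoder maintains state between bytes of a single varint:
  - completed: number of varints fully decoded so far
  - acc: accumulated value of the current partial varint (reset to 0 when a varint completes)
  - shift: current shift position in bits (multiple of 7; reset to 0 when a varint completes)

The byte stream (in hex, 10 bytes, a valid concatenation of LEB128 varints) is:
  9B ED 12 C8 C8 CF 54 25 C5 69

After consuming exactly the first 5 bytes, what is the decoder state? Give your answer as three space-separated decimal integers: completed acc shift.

Answer: 1 9288 14

Derivation:
byte[0]=0x9B cont=1 payload=0x1B: acc |= 27<<0 -> completed=0 acc=27 shift=7
byte[1]=0xED cont=1 payload=0x6D: acc |= 109<<7 -> completed=0 acc=13979 shift=14
byte[2]=0x12 cont=0 payload=0x12: varint #1 complete (value=308891); reset -> completed=1 acc=0 shift=0
byte[3]=0xC8 cont=1 payload=0x48: acc |= 72<<0 -> completed=1 acc=72 shift=7
byte[4]=0xC8 cont=1 payload=0x48: acc |= 72<<7 -> completed=1 acc=9288 shift=14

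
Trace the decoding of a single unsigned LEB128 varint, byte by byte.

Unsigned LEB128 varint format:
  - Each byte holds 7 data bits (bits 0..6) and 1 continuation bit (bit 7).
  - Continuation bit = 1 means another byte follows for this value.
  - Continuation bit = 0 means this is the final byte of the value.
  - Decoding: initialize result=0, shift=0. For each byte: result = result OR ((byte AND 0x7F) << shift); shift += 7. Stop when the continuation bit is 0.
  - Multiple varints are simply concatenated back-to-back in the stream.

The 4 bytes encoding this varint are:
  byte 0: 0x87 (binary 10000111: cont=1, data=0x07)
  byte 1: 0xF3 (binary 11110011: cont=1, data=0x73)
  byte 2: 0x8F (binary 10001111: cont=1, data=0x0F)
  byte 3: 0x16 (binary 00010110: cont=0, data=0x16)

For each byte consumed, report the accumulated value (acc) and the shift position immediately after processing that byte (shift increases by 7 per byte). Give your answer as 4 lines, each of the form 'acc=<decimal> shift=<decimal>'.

byte 0=0x87: payload=0x07=7, contrib = 7<<0 = 7; acc -> 7, shift -> 7
byte 1=0xF3: payload=0x73=115, contrib = 115<<7 = 14720; acc -> 14727, shift -> 14
byte 2=0x8F: payload=0x0F=15, contrib = 15<<14 = 245760; acc -> 260487, shift -> 21
byte 3=0x16: payload=0x16=22, contrib = 22<<21 = 46137344; acc -> 46397831, shift -> 28

Answer: acc=7 shift=7
acc=14727 shift=14
acc=260487 shift=21
acc=46397831 shift=28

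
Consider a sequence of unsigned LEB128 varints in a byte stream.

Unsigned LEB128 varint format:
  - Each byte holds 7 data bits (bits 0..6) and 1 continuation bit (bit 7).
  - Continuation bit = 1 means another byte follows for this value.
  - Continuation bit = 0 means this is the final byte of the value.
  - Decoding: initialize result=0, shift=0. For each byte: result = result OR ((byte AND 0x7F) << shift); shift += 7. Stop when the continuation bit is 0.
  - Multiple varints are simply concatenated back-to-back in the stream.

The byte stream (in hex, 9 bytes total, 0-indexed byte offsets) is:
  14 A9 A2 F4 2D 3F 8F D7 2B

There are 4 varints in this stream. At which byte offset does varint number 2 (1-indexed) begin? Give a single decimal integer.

  byte[0]=0x14 cont=0 payload=0x14=20: acc |= 20<<0 -> acc=20 shift=7 [end]
Varint 1: bytes[0:1] = 14 -> value 20 (1 byte(s))
  byte[1]=0xA9 cont=1 payload=0x29=41: acc |= 41<<0 -> acc=41 shift=7
  byte[2]=0xA2 cont=1 payload=0x22=34: acc |= 34<<7 -> acc=4393 shift=14
  byte[3]=0xF4 cont=1 payload=0x74=116: acc |= 116<<14 -> acc=1904937 shift=21
  byte[4]=0x2D cont=0 payload=0x2D=45: acc |= 45<<21 -> acc=96276777 shift=28 [end]
Varint 2: bytes[1:5] = A9 A2 F4 2D -> value 96276777 (4 byte(s))
  byte[5]=0x3F cont=0 payload=0x3F=63: acc |= 63<<0 -> acc=63 shift=7 [end]
Varint 3: bytes[5:6] = 3F -> value 63 (1 byte(s))
  byte[6]=0x8F cont=1 payload=0x0F=15: acc |= 15<<0 -> acc=15 shift=7
  byte[7]=0xD7 cont=1 payload=0x57=87: acc |= 87<<7 -> acc=11151 shift=14
  byte[8]=0x2B cont=0 payload=0x2B=43: acc |= 43<<14 -> acc=715663 shift=21 [end]
Varint 4: bytes[6:9] = 8F D7 2B -> value 715663 (3 byte(s))

Answer: 1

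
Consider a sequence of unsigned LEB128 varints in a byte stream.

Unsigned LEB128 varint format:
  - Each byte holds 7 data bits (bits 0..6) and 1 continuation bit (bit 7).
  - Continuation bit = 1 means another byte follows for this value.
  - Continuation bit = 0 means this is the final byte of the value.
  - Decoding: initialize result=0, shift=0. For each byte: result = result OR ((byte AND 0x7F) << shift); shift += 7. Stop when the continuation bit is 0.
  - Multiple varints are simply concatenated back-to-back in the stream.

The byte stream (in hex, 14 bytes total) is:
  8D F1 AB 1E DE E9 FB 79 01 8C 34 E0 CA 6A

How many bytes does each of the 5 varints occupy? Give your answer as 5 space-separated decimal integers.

  byte[0]=0x8D cont=1 payload=0x0D=13: acc |= 13<<0 -> acc=13 shift=7
  byte[1]=0xF1 cont=1 payload=0x71=113: acc |= 113<<7 -> acc=14477 shift=14
  byte[2]=0xAB cont=1 payload=0x2B=43: acc |= 43<<14 -> acc=718989 shift=21
  byte[3]=0x1E cont=0 payload=0x1E=30: acc |= 30<<21 -> acc=63633549 shift=28 [end]
Varint 1: bytes[0:4] = 8D F1 AB 1E -> value 63633549 (4 byte(s))
  byte[4]=0xDE cont=1 payload=0x5E=94: acc |= 94<<0 -> acc=94 shift=7
  byte[5]=0xE9 cont=1 payload=0x69=105: acc |= 105<<7 -> acc=13534 shift=14
  byte[6]=0xFB cont=1 payload=0x7B=123: acc |= 123<<14 -> acc=2028766 shift=21
  byte[7]=0x79 cont=0 payload=0x79=121: acc |= 121<<21 -> acc=255784158 shift=28 [end]
Varint 2: bytes[4:8] = DE E9 FB 79 -> value 255784158 (4 byte(s))
  byte[8]=0x01 cont=0 payload=0x01=1: acc |= 1<<0 -> acc=1 shift=7 [end]
Varint 3: bytes[8:9] = 01 -> value 1 (1 byte(s))
  byte[9]=0x8C cont=1 payload=0x0C=12: acc |= 12<<0 -> acc=12 shift=7
  byte[10]=0x34 cont=0 payload=0x34=52: acc |= 52<<7 -> acc=6668 shift=14 [end]
Varint 4: bytes[9:11] = 8C 34 -> value 6668 (2 byte(s))
  byte[11]=0xE0 cont=1 payload=0x60=96: acc |= 96<<0 -> acc=96 shift=7
  byte[12]=0xCA cont=1 payload=0x4A=74: acc |= 74<<7 -> acc=9568 shift=14
  byte[13]=0x6A cont=0 payload=0x6A=106: acc |= 106<<14 -> acc=1746272 shift=21 [end]
Varint 5: bytes[11:14] = E0 CA 6A -> value 1746272 (3 byte(s))

Answer: 4 4 1 2 3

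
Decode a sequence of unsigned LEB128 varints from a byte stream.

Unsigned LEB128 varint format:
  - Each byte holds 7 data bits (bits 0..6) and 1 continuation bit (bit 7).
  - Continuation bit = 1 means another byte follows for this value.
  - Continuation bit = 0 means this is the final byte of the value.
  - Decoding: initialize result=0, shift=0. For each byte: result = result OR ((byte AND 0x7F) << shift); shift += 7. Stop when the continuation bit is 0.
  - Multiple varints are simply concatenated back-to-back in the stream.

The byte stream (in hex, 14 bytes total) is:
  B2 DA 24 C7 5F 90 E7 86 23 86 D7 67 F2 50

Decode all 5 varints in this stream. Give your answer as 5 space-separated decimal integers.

Answer: 601394 12231 73511824 1698694 10354

Derivation:
  byte[0]=0xB2 cont=1 payload=0x32=50: acc |= 50<<0 -> acc=50 shift=7
  byte[1]=0xDA cont=1 payload=0x5A=90: acc |= 90<<7 -> acc=11570 shift=14
  byte[2]=0x24 cont=0 payload=0x24=36: acc |= 36<<14 -> acc=601394 shift=21 [end]
Varint 1: bytes[0:3] = B2 DA 24 -> value 601394 (3 byte(s))
  byte[3]=0xC7 cont=1 payload=0x47=71: acc |= 71<<0 -> acc=71 shift=7
  byte[4]=0x5F cont=0 payload=0x5F=95: acc |= 95<<7 -> acc=12231 shift=14 [end]
Varint 2: bytes[3:5] = C7 5F -> value 12231 (2 byte(s))
  byte[5]=0x90 cont=1 payload=0x10=16: acc |= 16<<0 -> acc=16 shift=7
  byte[6]=0xE7 cont=1 payload=0x67=103: acc |= 103<<7 -> acc=13200 shift=14
  byte[7]=0x86 cont=1 payload=0x06=6: acc |= 6<<14 -> acc=111504 shift=21
  byte[8]=0x23 cont=0 payload=0x23=35: acc |= 35<<21 -> acc=73511824 shift=28 [end]
Varint 3: bytes[5:9] = 90 E7 86 23 -> value 73511824 (4 byte(s))
  byte[9]=0x86 cont=1 payload=0x06=6: acc |= 6<<0 -> acc=6 shift=7
  byte[10]=0xD7 cont=1 payload=0x57=87: acc |= 87<<7 -> acc=11142 shift=14
  byte[11]=0x67 cont=0 payload=0x67=103: acc |= 103<<14 -> acc=1698694 shift=21 [end]
Varint 4: bytes[9:12] = 86 D7 67 -> value 1698694 (3 byte(s))
  byte[12]=0xF2 cont=1 payload=0x72=114: acc |= 114<<0 -> acc=114 shift=7
  byte[13]=0x50 cont=0 payload=0x50=80: acc |= 80<<7 -> acc=10354 shift=14 [end]
Varint 5: bytes[12:14] = F2 50 -> value 10354 (2 byte(s))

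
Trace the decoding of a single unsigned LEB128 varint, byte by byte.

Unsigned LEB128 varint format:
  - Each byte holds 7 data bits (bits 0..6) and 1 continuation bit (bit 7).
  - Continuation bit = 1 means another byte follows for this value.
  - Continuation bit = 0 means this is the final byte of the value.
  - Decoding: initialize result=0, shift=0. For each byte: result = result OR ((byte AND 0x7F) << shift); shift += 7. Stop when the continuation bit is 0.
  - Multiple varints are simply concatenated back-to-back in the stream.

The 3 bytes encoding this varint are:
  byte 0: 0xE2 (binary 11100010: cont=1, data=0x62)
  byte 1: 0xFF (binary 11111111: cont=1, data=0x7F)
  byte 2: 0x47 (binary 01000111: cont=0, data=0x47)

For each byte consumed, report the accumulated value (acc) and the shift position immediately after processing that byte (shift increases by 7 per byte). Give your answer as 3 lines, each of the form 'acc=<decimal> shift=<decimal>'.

Answer: acc=98 shift=7
acc=16354 shift=14
acc=1179618 shift=21

Derivation:
byte 0=0xE2: payload=0x62=98, contrib = 98<<0 = 98; acc -> 98, shift -> 7
byte 1=0xFF: payload=0x7F=127, contrib = 127<<7 = 16256; acc -> 16354, shift -> 14
byte 2=0x47: payload=0x47=71, contrib = 71<<14 = 1163264; acc -> 1179618, shift -> 21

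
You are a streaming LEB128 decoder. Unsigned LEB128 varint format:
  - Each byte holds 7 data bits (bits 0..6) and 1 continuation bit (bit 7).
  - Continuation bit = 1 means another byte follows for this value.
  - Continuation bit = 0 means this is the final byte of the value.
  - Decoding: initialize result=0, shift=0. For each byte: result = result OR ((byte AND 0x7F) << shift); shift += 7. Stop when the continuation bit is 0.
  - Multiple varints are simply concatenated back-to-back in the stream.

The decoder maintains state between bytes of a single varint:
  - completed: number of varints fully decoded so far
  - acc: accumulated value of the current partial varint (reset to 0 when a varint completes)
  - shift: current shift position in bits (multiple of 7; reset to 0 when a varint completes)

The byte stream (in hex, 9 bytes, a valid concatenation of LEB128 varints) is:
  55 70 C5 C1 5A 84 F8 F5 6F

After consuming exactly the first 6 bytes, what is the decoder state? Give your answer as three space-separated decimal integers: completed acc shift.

Answer: 3 4 7

Derivation:
byte[0]=0x55 cont=0 payload=0x55: varint #1 complete (value=85); reset -> completed=1 acc=0 shift=0
byte[1]=0x70 cont=0 payload=0x70: varint #2 complete (value=112); reset -> completed=2 acc=0 shift=0
byte[2]=0xC5 cont=1 payload=0x45: acc |= 69<<0 -> completed=2 acc=69 shift=7
byte[3]=0xC1 cont=1 payload=0x41: acc |= 65<<7 -> completed=2 acc=8389 shift=14
byte[4]=0x5A cont=0 payload=0x5A: varint #3 complete (value=1482949); reset -> completed=3 acc=0 shift=0
byte[5]=0x84 cont=1 payload=0x04: acc |= 4<<0 -> completed=3 acc=4 shift=7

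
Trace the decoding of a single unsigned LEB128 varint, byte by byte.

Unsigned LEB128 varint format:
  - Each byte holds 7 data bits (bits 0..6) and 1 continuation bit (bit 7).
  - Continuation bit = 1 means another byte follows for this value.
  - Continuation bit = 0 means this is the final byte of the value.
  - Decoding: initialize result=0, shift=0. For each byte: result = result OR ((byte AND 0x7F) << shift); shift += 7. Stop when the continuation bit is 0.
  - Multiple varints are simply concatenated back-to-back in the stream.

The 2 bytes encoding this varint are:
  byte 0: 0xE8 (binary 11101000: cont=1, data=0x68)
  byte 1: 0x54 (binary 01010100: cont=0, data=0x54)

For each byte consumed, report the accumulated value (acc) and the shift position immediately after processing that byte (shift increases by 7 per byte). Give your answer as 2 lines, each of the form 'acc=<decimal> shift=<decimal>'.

Answer: acc=104 shift=7
acc=10856 shift=14

Derivation:
byte 0=0xE8: payload=0x68=104, contrib = 104<<0 = 104; acc -> 104, shift -> 7
byte 1=0x54: payload=0x54=84, contrib = 84<<7 = 10752; acc -> 10856, shift -> 14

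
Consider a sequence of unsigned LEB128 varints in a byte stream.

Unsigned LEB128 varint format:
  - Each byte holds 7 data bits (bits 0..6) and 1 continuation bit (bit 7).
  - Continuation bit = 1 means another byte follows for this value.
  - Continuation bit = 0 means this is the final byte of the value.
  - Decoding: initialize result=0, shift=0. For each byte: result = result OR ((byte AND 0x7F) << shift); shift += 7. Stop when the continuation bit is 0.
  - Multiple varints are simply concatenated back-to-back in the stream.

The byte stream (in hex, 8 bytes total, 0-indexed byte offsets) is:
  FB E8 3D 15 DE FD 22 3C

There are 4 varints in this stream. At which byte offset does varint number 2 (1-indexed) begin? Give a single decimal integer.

Answer: 3

Derivation:
  byte[0]=0xFB cont=1 payload=0x7B=123: acc |= 123<<0 -> acc=123 shift=7
  byte[1]=0xE8 cont=1 payload=0x68=104: acc |= 104<<7 -> acc=13435 shift=14
  byte[2]=0x3D cont=0 payload=0x3D=61: acc |= 61<<14 -> acc=1012859 shift=21 [end]
Varint 1: bytes[0:3] = FB E8 3D -> value 1012859 (3 byte(s))
  byte[3]=0x15 cont=0 payload=0x15=21: acc |= 21<<0 -> acc=21 shift=7 [end]
Varint 2: bytes[3:4] = 15 -> value 21 (1 byte(s))
  byte[4]=0xDE cont=1 payload=0x5E=94: acc |= 94<<0 -> acc=94 shift=7
  byte[5]=0xFD cont=1 payload=0x7D=125: acc |= 125<<7 -> acc=16094 shift=14
  byte[6]=0x22 cont=0 payload=0x22=34: acc |= 34<<14 -> acc=573150 shift=21 [end]
Varint 3: bytes[4:7] = DE FD 22 -> value 573150 (3 byte(s))
  byte[7]=0x3C cont=0 payload=0x3C=60: acc |= 60<<0 -> acc=60 shift=7 [end]
Varint 4: bytes[7:8] = 3C -> value 60 (1 byte(s))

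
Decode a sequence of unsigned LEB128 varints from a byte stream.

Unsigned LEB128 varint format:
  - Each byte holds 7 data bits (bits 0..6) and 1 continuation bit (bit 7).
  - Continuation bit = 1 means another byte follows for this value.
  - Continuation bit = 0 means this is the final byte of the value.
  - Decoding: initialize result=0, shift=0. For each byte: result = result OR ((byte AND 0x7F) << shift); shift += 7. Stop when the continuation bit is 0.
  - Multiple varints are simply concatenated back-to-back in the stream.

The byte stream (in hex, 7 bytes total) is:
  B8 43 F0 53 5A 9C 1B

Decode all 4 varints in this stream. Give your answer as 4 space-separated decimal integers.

  byte[0]=0xB8 cont=1 payload=0x38=56: acc |= 56<<0 -> acc=56 shift=7
  byte[1]=0x43 cont=0 payload=0x43=67: acc |= 67<<7 -> acc=8632 shift=14 [end]
Varint 1: bytes[0:2] = B8 43 -> value 8632 (2 byte(s))
  byte[2]=0xF0 cont=1 payload=0x70=112: acc |= 112<<0 -> acc=112 shift=7
  byte[3]=0x53 cont=0 payload=0x53=83: acc |= 83<<7 -> acc=10736 shift=14 [end]
Varint 2: bytes[2:4] = F0 53 -> value 10736 (2 byte(s))
  byte[4]=0x5A cont=0 payload=0x5A=90: acc |= 90<<0 -> acc=90 shift=7 [end]
Varint 3: bytes[4:5] = 5A -> value 90 (1 byte(s))
  byte[5]=0x9C cont=1 payload=0x1C=28: acc |= 28<<0 -> acc=28 shift=7
  byte[6]=0x1B cont=0 payload=0x1B=27: acc |= 27<<7 -> acc=3484 shift=14 [end]
Varint 4: bytes[5:7] = 9C 1B -> value 3484 (2 byte(s))

Answer: 8632 10736 90 3484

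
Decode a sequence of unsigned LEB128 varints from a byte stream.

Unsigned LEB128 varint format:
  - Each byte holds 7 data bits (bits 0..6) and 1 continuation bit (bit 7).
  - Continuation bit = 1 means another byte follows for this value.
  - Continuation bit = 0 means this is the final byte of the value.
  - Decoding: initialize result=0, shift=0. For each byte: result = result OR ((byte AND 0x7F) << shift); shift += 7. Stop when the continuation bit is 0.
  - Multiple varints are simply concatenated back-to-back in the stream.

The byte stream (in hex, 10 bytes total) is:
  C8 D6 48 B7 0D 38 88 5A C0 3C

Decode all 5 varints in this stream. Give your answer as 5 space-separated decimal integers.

Answer: 1190728 1719 56 11528 7744

Derivation:
  byte[0]=0xC8 cont=1 payload=0x48=72: acc |= 72<<0 -> acc=72 shift=7
  byte[1]=0xD6 cont=1 payload=0x56=86: acc |= 86<<7 -> acc=11080 shift=14
  byte[2]=0x48 cont=0 payload=0x48=72: acc |= 72<<14 -> acc=1190728 shift=21 [end]
Varint 1: bytes[0:3] = C8 D6 48 -> value 1190728 (3 byte(s))
  byte[3]=0xB7 cont=1 payload=0x37=55: acc |= 55<<0 -> acc=55 shift=7
  byte[4]=0x0D cont=0 payload=0x0D=13: acc |= 13<<7 -> acc=1719 shift=14 [end]
Varint 2: bytes[3:5] = B7 0D -> value 1719 (2 byte(s))
  byte[5]=0x38 cont=0 payload=0x38=56: acc |= 56<<0 -> acc=56 shift=7 [end]
Varint 3: bytes[5:6] = 38 -> value 56 (1 byte(s))
  byte[6]=0x88 cont=1 payload=0x08=8: acc |= 8<<0 -> acc=8 shift=7
  byte[7]=0x5A cont=0 payload=0x5A=90: acc |= 90<<7 -> acc=11528 shift=14 [end]
Varint 4: bytes[6:8] = 88 5A -> value 11528 (2 byte(s))
  byte[8]=0xC0 cont=1 payload=0x40=64: acc |= 64<<0 -> acc=64 shift=7
  byte[9]=0x3C cont=0 payload=0x3C=60: acc |= 60<<7 -> acc=7744 shift=14 [end]
Varint 5: bytes[8:10] = C0 3C -> value 7744 (2 byte(s))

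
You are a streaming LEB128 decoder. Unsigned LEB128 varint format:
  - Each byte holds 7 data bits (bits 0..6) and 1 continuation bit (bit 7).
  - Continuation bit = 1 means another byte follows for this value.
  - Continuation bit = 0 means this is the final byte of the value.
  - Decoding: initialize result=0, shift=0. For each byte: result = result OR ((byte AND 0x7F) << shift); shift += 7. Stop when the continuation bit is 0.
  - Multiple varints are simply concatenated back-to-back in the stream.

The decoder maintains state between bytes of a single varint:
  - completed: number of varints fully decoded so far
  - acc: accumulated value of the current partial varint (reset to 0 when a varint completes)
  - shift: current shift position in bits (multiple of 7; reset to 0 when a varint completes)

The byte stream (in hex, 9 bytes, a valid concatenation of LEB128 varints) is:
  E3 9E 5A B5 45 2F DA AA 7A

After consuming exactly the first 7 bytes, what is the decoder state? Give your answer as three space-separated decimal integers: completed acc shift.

Answer: 3 90 7

Derivation:
byte[0]=0xE3 cont=1 payload=0x63: acc |= 99<<0 -> completed=0 acc=99 shift=7
byte[1]=0x9E cont=1 payload=0x1E: acc |= 30<<7 -> completed=0 acc=3939 shift=14
byte[2]=0x5A cont=0 payload=0x5A: varint #1 complete (value=1478499); reset -> completed=1 acc=0 shift=0
byte[3]=0xB5 cont=1 payload=0x35: acc |= 53<<0 -> completed=1 acc=53 shift=7
byte[4]=0x45 cont=0 payload=0x45: varint #2 complete (value=8885); reset -> completed=2 acc=0 shift=0
byte[5]=0x2F cont=0 payload=0x2F: varint #3 complete (value=47); reset -> completed=3 acc=0 shift=0
byte[6]=0xDA cont=1 payload=0x5A: acc |= 90<<0 -> completed=3 acc=90 shift=7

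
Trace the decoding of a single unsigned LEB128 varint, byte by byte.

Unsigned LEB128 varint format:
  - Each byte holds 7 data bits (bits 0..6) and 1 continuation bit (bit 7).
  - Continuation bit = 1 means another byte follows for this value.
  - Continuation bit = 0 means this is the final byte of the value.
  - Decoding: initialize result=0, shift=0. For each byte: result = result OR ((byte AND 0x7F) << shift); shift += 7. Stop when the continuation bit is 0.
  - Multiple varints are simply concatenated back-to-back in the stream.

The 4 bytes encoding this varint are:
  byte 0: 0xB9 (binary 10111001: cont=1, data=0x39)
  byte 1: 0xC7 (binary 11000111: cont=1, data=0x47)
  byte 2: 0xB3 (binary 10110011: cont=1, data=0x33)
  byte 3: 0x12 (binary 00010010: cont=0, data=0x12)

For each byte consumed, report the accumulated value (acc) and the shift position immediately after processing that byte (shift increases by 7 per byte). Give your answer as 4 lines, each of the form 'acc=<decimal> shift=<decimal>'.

Answer: acc=57 shift=7
acc=9145 shift=14
acc=844729 shift=21
acc=38593465 shift=28

Derivation:
byte 0=0xB9: payload=0x39=57, contrib = 57<<0 = 57; acc -> 57, shift -> 7
byte 1=0xC7: payload=0x47=71, contrib = 71<<7 = 9088; acc -> 9145, shift -> 14
byte 2=0xB3: payload=0x33=51, contrib = 51<<14 = 835584; acc -> 844729, shift -> 21
byte 3=0x12: payload=0x12=18, contrib = 18<<21 = 37748736; acc -> 38593465, shift -> 28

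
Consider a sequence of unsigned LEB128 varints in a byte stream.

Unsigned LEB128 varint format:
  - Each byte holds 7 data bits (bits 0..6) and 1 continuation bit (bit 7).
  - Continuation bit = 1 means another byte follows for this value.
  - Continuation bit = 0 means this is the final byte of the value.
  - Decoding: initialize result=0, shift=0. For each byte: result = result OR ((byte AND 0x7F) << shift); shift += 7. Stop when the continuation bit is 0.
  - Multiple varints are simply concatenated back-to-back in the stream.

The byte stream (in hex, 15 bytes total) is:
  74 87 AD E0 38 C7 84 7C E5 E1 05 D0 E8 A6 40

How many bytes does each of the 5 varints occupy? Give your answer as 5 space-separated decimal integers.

  byte[0]=0x74 cont=0 payload=0x74=116: acc |= 116<<0 -> acc=116 shift=7 [end]
Varint 1: bytes[0:1] = 74 -> value 116 (1 byte(s))
  byte[1]=0x87 cont=1 payload=0x07=7: acc |= 7<<0 -> acc=7 shift=7
  byte[2]=0xAD cont=1 payload=0x2D=45: acc |= 45<<7 -> acc=5767 shift=14
  byte[3]=0xE0 cont=1 payload=0x60=96: acc |= 96<<14 -> acc=1578631 shift=21
  byte[4]=0x38 cont=0 payload=0x38=56: acc |= 56<<21 -> acc=119019143 shift=28 [end]
Varint 2: bytes[1:5] = 87 AD E0 38 -> value 119019143 (4 byte(s))
  byte[5]=0xC7 cont=1 payload=0x47=71: acc |= 71<<0 -> acc=71 shift=7
  byte[6]=0x84 cont=1 payload=0x04=4: acc |= 4<<7 -> acc=583 shift=14
  byte[7]=0x7C cont=0 payload=0x7C=124: acc |= 124<<14 -> acc=2032199 shift=21 [end]
Varint 3: bytes[5:8] = C7 84 7C -> value 2032199 (3 byte(s))
  byte[8]=0xE5 cont=1 payload=0x65=101: acc |= 101<<0 -> acc=101 shift=7
  byte[9]=0xE1 cont=1 payload=0x61=97: acc |= 97<<7 -> acc=12517 shift=14
  byte[10]=0x05 cont=0 payload=0x05=5: acc |= 5<<14 -> acc=94437 shift=21 [end]
Varint 4: bytes[8:11] = E5 E1 05 -> value 94437 (3 byte(s))
  byte[11]=0xD0 cont=1 payload=0x50=80: acc |= 80<<0 -> acc=80 shift=7
  byte[12]=0xE8 cont=1 payload=0x68=104: acc |= 104<<7 -> acc=13392 shift=14
  byte[13]=0xA6 cont=1 payload=0x26=38: acc |= 38<<14 -> acc=635984 shift=21
  byte[14]=0x40 cont=0 payload=0x40=64: acc |= 64<<21 -> acc=134853712 shift=28 [end]
Varint 5: bytes[11:15] = D0 E8 A6 40 -> value 134853712 (4 byte(s))

Answer: 1 4 3 3 4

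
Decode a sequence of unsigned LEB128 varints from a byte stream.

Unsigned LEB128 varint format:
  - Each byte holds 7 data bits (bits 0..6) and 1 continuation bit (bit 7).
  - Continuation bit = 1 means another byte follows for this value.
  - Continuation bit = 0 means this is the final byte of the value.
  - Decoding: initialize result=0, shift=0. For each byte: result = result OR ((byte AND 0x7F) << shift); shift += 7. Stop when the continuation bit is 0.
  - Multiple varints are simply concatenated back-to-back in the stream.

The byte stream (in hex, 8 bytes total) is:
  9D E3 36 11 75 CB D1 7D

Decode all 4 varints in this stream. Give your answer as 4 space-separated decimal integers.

Answer: 897437 17 117 2058443

Derivation:
  byte[0]=0x9D cont=1 payload=0x1D=29: acc |= 29<<0 -> acc=29 shift=7
  byte[1]=0xE3 cont=1 payload=0x63=99: acc |= 99<<7 -> acc=12701 shift=14
  byte[2]=0x36 cont=0 payload=0x36=54: acc |= 54<<14 -> acc=897437 shift=21 [end]
Varint 1: bytes[0:3] = 9D E3 36 -> value 897437 (3 byte(s))
  byte[3]=0x11 cont=0 payload=0x11=17: acc |= 17<<0 -> acc=17 shift=7 [end]
Varint 2: bytes[3:4] = 11 -> value 17 (1 byte(s))
  byte[4]=0x75 cont=0 payload=0x75=117: acc |= 117<<0 -> acc=117 shift=7 [end]
Varint 3: bytes[4:5] = 75 -> value 117 (1 byte(s))
  byte[5]=0xCB cont=1 payload=0x4B=75: acc |= 75<<0 -> acc=75 shift=7
  byte[6]=0xD1 cont=1 payload=0x51=81: acc |= 81<<7 -> acc=10443 shift=14
  byte[7]=0x7D cont=0 payload=0x7D=125: acc |= 125<<14 -> acc=2058443 shift=21 [end]
Varint 4: bytes[5:8] = CB D1 7D -> value 2058443 (3 byte(s))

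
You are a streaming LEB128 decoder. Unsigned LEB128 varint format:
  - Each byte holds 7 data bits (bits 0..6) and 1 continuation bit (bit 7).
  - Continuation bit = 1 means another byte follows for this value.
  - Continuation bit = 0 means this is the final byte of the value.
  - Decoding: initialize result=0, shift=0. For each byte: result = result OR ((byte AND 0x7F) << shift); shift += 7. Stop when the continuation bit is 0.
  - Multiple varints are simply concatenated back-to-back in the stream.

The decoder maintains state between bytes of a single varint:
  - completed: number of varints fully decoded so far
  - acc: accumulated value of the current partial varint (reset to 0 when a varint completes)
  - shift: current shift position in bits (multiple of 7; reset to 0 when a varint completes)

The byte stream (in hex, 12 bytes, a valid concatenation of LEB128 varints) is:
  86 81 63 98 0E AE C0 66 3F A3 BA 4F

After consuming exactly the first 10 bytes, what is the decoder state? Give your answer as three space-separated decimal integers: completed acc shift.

Answer: 4 35 7

Derivation:
byte[0]=0x86 cont=1 payload=0x06: acc |= 6<<0 -> completed=0 acc=6 shift=7
byte[1]=0x81 cont=1 payload=0x01: acc |= 1<<7 -> completed=0 acc=134 shift=14
byte[2]=0x63 cont=0 payload=0x63: varint #1 complete (value=1622150); reset -> completed=1 acc=0 shift=0
byte[3]=0x98 cont=1 payload=0x18: acc |= 24<<0 -> completed=1 acc=24 shift=7
byte[4]=0x0E cont=0 payload=0x0E: varint #2 complete (value=1816); reset -> completed=2 acc=0 shift=0
byte[5]=0xAE cont=1 payload=0x2E: acc |= 46<<0 -> completed=2 acc=46 shift=7
byte[6]=0xC0 cont=1 payload=0x40: acc |= 64<<7 -> completed=2 acc=8238 shift=14
byte[7]=0x66 cont=0 payload=0x66: varint #3 complete (value=1679406); reset -> completed=3 acc=0 shift=0
byte[8]=0x3F cont=0 payload=0x3F: varint #4 complete (value=63); reset -> completed=4 acc=0 shift=0
byte[9]=0xA3 cont=1 payload=0x23: acc |= 35<<0 -> completed=4 acc=35 shift=7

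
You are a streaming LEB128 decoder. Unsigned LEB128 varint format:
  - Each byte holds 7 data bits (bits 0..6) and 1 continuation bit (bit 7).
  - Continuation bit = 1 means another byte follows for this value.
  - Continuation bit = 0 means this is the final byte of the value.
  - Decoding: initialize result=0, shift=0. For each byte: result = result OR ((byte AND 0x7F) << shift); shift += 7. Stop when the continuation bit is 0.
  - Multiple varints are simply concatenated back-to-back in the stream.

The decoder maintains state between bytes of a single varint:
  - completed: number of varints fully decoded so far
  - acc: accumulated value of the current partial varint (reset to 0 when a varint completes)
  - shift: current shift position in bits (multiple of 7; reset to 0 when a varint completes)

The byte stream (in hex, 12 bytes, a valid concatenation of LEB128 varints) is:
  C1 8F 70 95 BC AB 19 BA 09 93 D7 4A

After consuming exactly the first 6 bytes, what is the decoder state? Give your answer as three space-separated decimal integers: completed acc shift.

byte[0]=0xC1 cont=1 payload=0x41: acc |= 65<<0 -> completed=0 acc=65 shift=7
byte[1]=0x8F cont=1 payload=0x0F: acc |= 15<<7 -> completed=0 acc=1985 shift=14
byte[2]=0x70 cont=0 payload=0x70: varint #1 complete (value=1836993); reset -> completed=1 acc=0 shift=0
byte[3]=0x95 cont=1 payload=0x15: acc |= 21<<0 -> completed=1 acc=21 shift=7
byte[4]=0xBC cont=1 payload=0x3C: acc |= 60<<7 -> completed=1 acc=7701 shift=14
byte[5]=0xAB cont=1 payload=0x2B: acc |= 43<<14 -> completed=1 acc=712213 shift=21

Answer: 1 712213 21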